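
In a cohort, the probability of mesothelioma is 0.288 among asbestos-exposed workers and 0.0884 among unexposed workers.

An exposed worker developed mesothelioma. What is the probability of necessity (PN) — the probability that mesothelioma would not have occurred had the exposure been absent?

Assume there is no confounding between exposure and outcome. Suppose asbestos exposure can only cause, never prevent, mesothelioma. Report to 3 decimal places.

PN ≈ 0.693

Let p₁ = 0.288, p₀ = 0.0884.
Under exogeneity and monotonicity, PN = (p₁ − p₀) / p₁.
PN = (0.288 − 0.0884) / 0.288 = 0.1996 / 0.288 ≈ 0.6931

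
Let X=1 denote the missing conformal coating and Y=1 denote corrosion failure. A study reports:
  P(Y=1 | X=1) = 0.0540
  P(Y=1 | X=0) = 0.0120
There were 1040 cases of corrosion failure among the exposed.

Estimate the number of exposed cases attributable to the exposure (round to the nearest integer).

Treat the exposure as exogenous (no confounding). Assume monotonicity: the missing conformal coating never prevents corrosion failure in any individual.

Let p₁ = 0.054, p₀ = 0.012.
PN = (p₁ − p₀)/p₁ = (0.054 − 0.012) / 0.054 ≈ 0.77778.
Attributable cases ≈ PN × (exposed cases) = 0.77778 × 1040 ≈ 808.89.

about 809 cases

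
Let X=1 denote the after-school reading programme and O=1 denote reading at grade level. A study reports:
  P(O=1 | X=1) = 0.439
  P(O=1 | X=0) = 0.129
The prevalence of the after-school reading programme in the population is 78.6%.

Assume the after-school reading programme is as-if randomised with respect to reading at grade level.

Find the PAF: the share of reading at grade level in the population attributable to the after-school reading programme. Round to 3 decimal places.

Let p₁ = 0.439, p₀ = 0.129.
Overall risk P(Y=1) = π·p₁ + (1−π)·p₀ = 0.786×0.439 + 0.214×0.129 = 0.37266.
Under exogeneity, PAF = [P(Y=1) − p₀] / P(Y=1).
PAF = (0.37266 − 0.129) / 0.37266 ≈ 0.6538

PAF ≈ 0.654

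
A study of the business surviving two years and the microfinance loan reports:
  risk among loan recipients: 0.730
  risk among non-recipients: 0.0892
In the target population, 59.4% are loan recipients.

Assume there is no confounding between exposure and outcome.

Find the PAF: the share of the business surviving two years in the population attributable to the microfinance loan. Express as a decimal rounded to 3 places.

PAF ≈ 0.810

Let p₁ = 0.73, p₀ = 0.0892.
Overall risk P(Y=1) = π·p₁ + (1−π)·p₀ = 0.594×0.73 + 0.406×0.0892 = 0.46984.
Under exogeneity, PAF = [P(Y=1) − p₀] / P(Y=1).
PAF = (0.46984 − 0.0892) / 0.46984 ≈ 0.8101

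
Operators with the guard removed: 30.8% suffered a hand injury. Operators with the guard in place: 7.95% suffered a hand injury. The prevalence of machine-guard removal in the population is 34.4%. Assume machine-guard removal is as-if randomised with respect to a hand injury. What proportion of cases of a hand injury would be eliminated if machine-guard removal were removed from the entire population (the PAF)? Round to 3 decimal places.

p₁ = 0.308, p₀ = 0.0795.
Overall risk P(Y=1) = π·p₁ + (1−π)·p₀ = 0.344×0.308 + 0.656×0.0795 = 0.1581.
Under exogeneity, PAF = [P(Y=1) − p₀] / P(Y=1).
PAF = (0.1581 − 0.0795) / 0.1581 ≈ 0.4972

PAF ≈ 0.497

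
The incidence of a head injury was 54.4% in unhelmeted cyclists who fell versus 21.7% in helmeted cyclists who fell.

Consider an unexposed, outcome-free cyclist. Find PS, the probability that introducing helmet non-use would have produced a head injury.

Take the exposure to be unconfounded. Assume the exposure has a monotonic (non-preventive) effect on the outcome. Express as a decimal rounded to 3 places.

PS ≈ 0.418

p₁ = 0.544, p₀ = 0.217.
Under exogeneity and monotonicity, PS = (p₁ − p₀) / (1 − p₀).
PS = (0.544 − 0.217) / (1 − 0.217) = 0.327 / 0.783 ≈ 0.4176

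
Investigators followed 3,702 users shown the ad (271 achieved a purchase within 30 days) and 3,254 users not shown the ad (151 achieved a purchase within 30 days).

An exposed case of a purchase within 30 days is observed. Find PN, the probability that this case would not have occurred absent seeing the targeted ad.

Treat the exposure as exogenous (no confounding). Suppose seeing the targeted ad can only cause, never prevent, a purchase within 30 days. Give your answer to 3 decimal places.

p₁ = P(outcome | exposed) = 271/3702 = 0.073204
p₀ = P(outcome | unexposed) = 151/3254 = 0.046404
Under exogeneity and monotonicity, PN = (p₁ − p₀) / p₁.
PN = (0.073204 − 0.046404) / 0.073204 = 0.026799 / 0.073204 ≈ 0.3661

PN ≈ 0.366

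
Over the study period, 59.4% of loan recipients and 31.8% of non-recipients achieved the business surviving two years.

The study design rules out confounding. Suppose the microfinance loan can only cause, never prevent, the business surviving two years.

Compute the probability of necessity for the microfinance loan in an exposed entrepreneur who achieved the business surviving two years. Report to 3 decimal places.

p₁ = 0.594, p₀ = 0.318.
Under exogeneity and monotonicity, PN = (p₁ − p₀) / p₁.
PN = (0.594 − 0.318) / 0.594 = 0.276 / 0.594 ≈ 0.4646

PN ≈ 0.465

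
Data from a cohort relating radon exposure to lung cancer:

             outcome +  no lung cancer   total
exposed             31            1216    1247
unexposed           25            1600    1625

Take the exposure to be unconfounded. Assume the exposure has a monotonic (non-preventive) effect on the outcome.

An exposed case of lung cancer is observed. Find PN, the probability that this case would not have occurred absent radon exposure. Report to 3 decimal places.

PN ≈ 0.381

p₁ = P(outcome | exposed) = 31/1247 = 0.02486
p₀ = P(outcome | unexposed) = 25/1625 = 0.015385
Under exogeneity and monotonicity, PN = (p₁ − p₀) / p₁.
PN = (0.02486 − 0.015385) / 0.02486 = 0.009475 / 0.02486 ≈ 0.3811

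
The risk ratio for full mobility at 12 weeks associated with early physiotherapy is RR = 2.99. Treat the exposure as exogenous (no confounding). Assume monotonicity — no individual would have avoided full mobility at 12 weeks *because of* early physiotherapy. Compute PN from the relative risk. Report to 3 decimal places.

PN ≈ 0.666

Under exogeneity and monotonicity, PN = (RR − 1) / RR = 1 − 1/RR.
PN = (2.99 − 1) / 2.99 = 1.99 / 2.99 ≈ 0.6656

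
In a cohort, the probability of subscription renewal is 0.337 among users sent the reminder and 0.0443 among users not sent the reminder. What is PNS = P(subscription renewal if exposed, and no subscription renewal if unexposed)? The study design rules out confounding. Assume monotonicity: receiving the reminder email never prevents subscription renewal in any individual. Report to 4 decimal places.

PNS ≈ 0.2927

Let p₁ = 0.337, p₀ = 0.0443.
Under exogeneity and monotonicity, PNS = p₁ − p₀.
PNS = 0.337 − 0.0443 = 0.2927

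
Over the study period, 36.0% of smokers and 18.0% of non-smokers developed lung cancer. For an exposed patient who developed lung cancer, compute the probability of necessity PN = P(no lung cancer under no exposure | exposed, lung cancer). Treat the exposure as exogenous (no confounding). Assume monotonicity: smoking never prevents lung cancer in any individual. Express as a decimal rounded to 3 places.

p₁ = 0.36, p₀ = 0.18.
Under exogeneity and monotonicity, PN = (p₁ − p₀) / p₁.
PN = (0.36 − 0.18) / 0.36 = 0.18 / 0.36 ≈ 0.5000

PN ≈ 0.500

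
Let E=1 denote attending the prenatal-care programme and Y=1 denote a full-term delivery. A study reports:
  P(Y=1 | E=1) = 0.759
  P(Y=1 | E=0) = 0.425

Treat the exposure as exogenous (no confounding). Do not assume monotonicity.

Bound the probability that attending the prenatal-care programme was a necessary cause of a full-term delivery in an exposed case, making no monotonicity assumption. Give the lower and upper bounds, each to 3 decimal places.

0.440 ≤ PN ≤ 0.758

Let p₁ = 0.759, p₀ = 0.425.
Under exogeneity alone the bounds on PN are max{0,(p₁−p₀)/p₁} ≤ PN ≤ min{1,(1−p₀)/p₁}.
  lower = (p₁ − p₀)/p₁ = 0.334 / 0.759 ≈ 0.4401
  upper = min{1, (1 − p₀)/p₁} = 0.575 / 0.759 ≈ 0.7576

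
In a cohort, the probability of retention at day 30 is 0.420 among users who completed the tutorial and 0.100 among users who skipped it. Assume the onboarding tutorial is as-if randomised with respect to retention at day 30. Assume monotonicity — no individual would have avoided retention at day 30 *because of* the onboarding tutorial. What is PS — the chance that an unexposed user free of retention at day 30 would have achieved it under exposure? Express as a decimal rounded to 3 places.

PS ≈ 0.356

Let p₁ = 0.42, p₀ = 0.1.
Under exogeneity and monotonicity, PS = (p₁ − p₀) / (1 − p₀).
PS = (0.42 − 0.1) / (1 − 0.1) = 0.32 / 0.9 ≈ 0.3556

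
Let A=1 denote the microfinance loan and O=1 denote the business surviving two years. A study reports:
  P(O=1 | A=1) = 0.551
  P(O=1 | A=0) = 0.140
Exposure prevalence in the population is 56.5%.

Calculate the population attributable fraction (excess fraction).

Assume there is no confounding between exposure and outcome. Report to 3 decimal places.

Let p₁ = 0.551, p₀ = 0.14.
Overall risk P(Y=1) = π·p₁ + (1−π)·p₀ = 0.565×0.551 + 0.435×0.14 = 0.37222.
Under exogeneity, PAF = [P(Y=1) − p₀] / P(Y=1).
PAF = (0.37222 − 0.14) / 0.37222 ≈ 0.6239

PAF ≈ 0.624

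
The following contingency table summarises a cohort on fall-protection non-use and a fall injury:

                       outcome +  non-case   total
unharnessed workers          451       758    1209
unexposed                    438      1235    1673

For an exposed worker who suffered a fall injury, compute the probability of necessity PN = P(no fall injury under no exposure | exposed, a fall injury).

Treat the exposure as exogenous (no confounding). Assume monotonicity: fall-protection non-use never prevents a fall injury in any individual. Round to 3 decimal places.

PN ≈ 0.298

p₁ = P(outcome | exposed) = 451/1209 = 0.37304
p₀ = P(outcome | unexposed) = 438/1673 = 0.26181
Under exogeneity and monotonicity, PN = (p₁ − p₀) / p₁.
PN = (0.37304 − 0.26181) / 0.37304 = 0.11123 / 0.37304 ≈ 0.2982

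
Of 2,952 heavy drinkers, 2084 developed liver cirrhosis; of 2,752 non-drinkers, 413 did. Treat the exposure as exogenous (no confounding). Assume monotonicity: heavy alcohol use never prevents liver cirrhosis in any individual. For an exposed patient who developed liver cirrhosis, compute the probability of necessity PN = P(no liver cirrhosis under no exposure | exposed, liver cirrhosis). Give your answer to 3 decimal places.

PN ≈ 0.787

p₁ = P(outcome | exposed) = 2084/2952 = 0.70596
p₀ = P(outcome | unexposed) = 413/2752 = 0.15007
Under exogeneity and monotonicity, PN = (p₁ − p₀) / p₁.
PN = (0.70596 − 0.15007) / 0.70596 = 0.55589 / 0.70596 ≈ 0.7874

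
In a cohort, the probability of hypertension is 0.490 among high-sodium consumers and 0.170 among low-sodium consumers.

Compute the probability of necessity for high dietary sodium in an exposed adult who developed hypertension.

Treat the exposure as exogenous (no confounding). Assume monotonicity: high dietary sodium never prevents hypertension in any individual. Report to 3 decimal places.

PN ≈ 0.653

Let p₁ = 0.49, p₀ = 0.17.
Under exogeneity and monotonicity, PN = (p₁ − p₀) / p₁.
PN = (0.49 − 0.17) / 0.49 = 0.32 / 0.49 ≈ 0.6531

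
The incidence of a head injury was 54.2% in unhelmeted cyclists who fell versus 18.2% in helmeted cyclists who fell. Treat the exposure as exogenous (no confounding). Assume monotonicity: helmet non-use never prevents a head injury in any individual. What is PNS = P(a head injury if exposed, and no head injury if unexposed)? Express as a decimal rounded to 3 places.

PNS ≈ 0.360

p₁ = 0.542, p₀ = 0.182.
Under exogeneity and monotonicity, PNS = p₁ − p₀.
PNS = 0.542 − 0.182 = 0.36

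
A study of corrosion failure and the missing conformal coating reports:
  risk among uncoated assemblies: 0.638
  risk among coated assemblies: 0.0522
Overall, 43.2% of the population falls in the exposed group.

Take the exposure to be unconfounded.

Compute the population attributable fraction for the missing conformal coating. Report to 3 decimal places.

Let p₁ = 0.638, p₀ = 0.0522.
Overall risk P(Y=1) = π·p₁ + (1−π)·p₀ = 0.432×0.638 + 0.568×0.0522 = 0.30527.
Under exogeneity, PAF = [P(Y=1) − p₀] / P(Y=1).
PAF = (0.30527 − 0.0522) / 0.30527 ≈ 0.8290

PAF ≈ 0.829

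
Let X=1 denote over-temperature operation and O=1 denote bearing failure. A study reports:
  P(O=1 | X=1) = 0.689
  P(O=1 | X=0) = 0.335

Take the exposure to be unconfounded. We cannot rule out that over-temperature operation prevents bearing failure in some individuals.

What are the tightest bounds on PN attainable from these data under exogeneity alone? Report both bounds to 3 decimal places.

Let p₁ = 0.689, p₀ = 0.335.
Under exogeneity alone the bounds on PN are max{0,(p₁−p₀)/p₁} ≤ PN ≤ min{1,(1−p₀)/p₁}.
  lower = (p₁ − p₀)/p₁ = 0.354 / 0.689 ≈ 0.5138
  upper = min{1, (1 − p₀)/p₁} = 0.665 / 0.689 ≈ 0.9652

0.514 ≤ PN ≤ 0.965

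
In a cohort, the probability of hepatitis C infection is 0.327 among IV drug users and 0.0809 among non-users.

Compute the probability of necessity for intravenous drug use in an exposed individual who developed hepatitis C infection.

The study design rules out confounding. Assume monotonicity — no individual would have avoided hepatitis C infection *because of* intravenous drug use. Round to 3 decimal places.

Let p₁ = 0.327, p₀ = 0.0809.
Under exogeneity and monotonicity, PN = (p₁ − p₀) / p₁.
PN = (0.327 − 0.0809) / 0.327 = 0.2461 / 0.327 ≈ 0.7526

PN ≈ 0.753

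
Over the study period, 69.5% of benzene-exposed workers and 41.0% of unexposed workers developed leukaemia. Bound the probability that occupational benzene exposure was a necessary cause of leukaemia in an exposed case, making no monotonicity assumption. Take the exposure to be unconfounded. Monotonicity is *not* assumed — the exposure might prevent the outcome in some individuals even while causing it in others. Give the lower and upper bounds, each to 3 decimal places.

0.410 ≤ PN ≤ 0.849

p₁ = 0.695, p₀ = 0.41.
Under exogeneity alone the bounds on PN are max{0,(p₁−p₀)/p₁} ≤ PN ≤ min{1,(1−p₀)/p₁}.
  lower = (p₁ − p₀)/p₁ = 0.285 / 0.695 ≈ 0.4101
  upper = min{1, (1 − p₀)/p₁} = 0.59 / 0.695 ≈ 0.8489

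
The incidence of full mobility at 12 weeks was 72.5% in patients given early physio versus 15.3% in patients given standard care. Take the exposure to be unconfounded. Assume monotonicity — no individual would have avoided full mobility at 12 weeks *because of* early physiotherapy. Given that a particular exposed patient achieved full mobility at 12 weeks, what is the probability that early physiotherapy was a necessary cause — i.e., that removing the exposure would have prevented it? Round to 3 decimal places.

PN ≈ 0.789

p₁ = 0.725, p₀ = 0.153.
Under exogeneity and monotonicity, PN = (p₁ − p₀) / p₁.
PN = (0.725 − 0.153) / 0.725 = 0.572 / 0.725 ≈ 0.7890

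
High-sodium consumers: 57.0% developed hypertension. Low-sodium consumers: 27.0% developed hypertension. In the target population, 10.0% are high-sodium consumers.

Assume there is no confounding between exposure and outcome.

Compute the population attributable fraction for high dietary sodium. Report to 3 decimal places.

PAF ≈ 0.100

p₁ = 0.57, p₀ = 0.27.
Overall risk P(Y=1) = π·p₁ + (1−π)·p₀ = 0.1×0.57 + 0.9×0.27 = 0.3.
Under exogeneity, PAF = [P(Y=1) − p₀] / P(Y=1).
PAF = (0.3 − 0.27) / 0.3 ≈ 0.1000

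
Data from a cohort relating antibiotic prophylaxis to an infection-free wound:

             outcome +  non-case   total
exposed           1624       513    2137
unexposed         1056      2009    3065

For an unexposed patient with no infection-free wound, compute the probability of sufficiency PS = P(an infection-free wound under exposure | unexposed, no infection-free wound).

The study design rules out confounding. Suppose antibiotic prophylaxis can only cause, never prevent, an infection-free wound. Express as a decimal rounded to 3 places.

p₁ = P(outcome | exposed) = 1624/2137 = 0.75994
p₀ = P(outcome | unexposed) = 1056/3065 = 0.34454
Under exogeneity and monotonicity, PS = (p₁ − p₀)/(1 − p₀).
PS = (0.75994 − 0.34454) / 0.65546 ≈ 0.6338

PS ≈ 0.634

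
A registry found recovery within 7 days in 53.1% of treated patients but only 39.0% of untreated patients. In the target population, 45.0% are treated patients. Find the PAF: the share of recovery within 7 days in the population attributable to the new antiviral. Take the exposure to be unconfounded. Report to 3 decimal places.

p₁ = 0.531, p₀ = 0.39.
Overall risk P(Y=1) = π·p₁ + (1−π)·p₀ = 0.45×0.531 + 0.55×0.39 = 0.45345.
Under exogeneity, PAF = [P(Y=1) − p₀] / P(Y=1).
PAF = (0.45345 − 0.39) / 0.45345 ≈ 0.1399

PAF ≈ 0.140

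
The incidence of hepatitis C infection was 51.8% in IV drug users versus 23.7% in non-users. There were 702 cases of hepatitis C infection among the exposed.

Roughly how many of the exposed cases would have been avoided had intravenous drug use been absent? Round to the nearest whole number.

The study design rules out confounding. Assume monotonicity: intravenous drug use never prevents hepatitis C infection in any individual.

about 381 cases

p₁ = 0.518, p₀ = 0.237.
PN = (p₁ − p₀)/p₁ = (0.518 − 0.237) / 0.518 ≈ 0.54247.
Attributable cases ≈ PN × (exposed cases) = 0.54247 × 702 ≈ 380.81.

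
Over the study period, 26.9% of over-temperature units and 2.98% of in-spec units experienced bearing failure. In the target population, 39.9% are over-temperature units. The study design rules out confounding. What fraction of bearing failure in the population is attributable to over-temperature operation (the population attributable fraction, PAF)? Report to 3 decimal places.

p₁ = 0.269, p₀ = 0.0298.
Overall risk P(Y=1) = π·p₁ + (1−π)·p₀ = 0.399×0.269 + 0.601×0.0298 = 0.12524.
Under exogeneity, PAF = [P(Y=1) − p₀] / P(Y=1).
PAF = (0.12524 − 0.0298) / 0.12524 ≈ 0.7621

PAF ≈ 0.762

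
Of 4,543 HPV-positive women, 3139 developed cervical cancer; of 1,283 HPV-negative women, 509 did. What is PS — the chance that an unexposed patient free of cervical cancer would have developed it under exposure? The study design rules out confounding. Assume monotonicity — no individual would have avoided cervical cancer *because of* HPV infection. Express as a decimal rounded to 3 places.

PS ≈ 0.488

p₁ = P(outcome | exposed) = 3139/4543 = 0.69095
p₀ = P(outcome | unexposed) = 509/1283 = 0.39673
Under exogeneity and monotonicity, PS = (p₁ − p₀) / (1 − p₀).
PS = (0.69095 − 0.39673) / (1 − 0.39673) = 0.29423 / 0.60327 ≈ 0.4877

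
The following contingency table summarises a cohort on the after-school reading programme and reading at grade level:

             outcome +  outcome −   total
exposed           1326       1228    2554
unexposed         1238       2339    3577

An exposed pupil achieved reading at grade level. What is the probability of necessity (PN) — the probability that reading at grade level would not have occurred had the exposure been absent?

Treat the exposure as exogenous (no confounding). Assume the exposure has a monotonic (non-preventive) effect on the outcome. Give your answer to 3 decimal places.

p₁ = P(outcome | exposed) = 1326/2554 = 0.51919
p₀ = P(outcome | unexposed) = 1238/3577 = 0.3461
Under exogeneity and monotonicity, PN = (p₁ − p₀)/p₁.
PN = (0.51919 − 0.3461) / 0.51919 ≈ 0.3334

PN ≈ 0.333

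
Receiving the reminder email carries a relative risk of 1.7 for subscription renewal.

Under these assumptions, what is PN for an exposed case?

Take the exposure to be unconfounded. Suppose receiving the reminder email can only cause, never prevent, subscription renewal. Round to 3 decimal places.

Under exogeneity and monotonicity, PN = (RR − 1) / RR = 1 − 1/RR.
PN = (1.7 − 1) / 1.7 = 0.7 / 1.7 ≈ 0.4118

PN ≈ 0.412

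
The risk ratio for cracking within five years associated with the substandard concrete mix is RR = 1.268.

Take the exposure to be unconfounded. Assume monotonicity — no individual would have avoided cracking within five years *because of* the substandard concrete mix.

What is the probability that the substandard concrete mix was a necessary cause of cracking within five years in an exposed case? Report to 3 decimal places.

Under exogeneity and monotonicity, PN = (RR − 1) / RR = 1 − 1/RR.
PN = (1.268 − 1) / 1.268 = 0.268 / 1.268 ≈ 0.2114

PN ≈ 0.211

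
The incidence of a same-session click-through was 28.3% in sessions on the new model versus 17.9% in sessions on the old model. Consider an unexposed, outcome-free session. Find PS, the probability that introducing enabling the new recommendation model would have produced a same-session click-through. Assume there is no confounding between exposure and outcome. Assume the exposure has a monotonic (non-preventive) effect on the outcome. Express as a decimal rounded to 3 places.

PS ≈ 0.127

p₁ = 0.283, p₀ = 0.179.
Under exogeneity and monotonicity, PS = (p₁ − p₀) / (1 − p₀).
PS = (0.283 − 0.179) / (1 − 0.179) = 0.104 / 0.821 ≈ 0.1267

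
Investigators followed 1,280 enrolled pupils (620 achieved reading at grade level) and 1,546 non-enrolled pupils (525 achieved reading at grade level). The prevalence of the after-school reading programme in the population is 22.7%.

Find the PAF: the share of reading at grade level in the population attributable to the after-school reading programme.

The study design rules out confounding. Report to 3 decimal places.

PAF ≈ 0.088

p₁ = P(outcome | exposed) = 620/1280 = 0.48438
p₀ = P(outcome | unexposed) = 525/1546 = 0.33959
Overall risk P(Y=1) = π·p₁ + (1−π)·p₀ = 0.227×0.48438 + 0.773×0.33959 = 0.37245.
Under exogeneity, PAF = [P(Y=1) − p₀] / P(Y=1).
PAF = (0.37245 − 0.33959) / 0.37245 ≈ 0.0882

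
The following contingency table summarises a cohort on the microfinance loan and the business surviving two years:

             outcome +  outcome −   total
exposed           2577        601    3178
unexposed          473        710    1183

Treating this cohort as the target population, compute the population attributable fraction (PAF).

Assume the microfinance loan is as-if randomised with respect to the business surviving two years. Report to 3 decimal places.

PAF ≈ 0.428

p₁ = P(outcome | exposed) = 2577/3178 = 0.81089
p₀ = P(outcome | unexposed) = 473/1183 = 0.39983
Exposure prevalence π = 3178/4361 = 0.72873; overall risk P(Y=1) = 0.69938.
Under exogeneity, PAF = [P(Y=1) − p₀]/P(Y=1).
PAF = (0.69938 − 0.39983) / 0.69938 ≈ 0.4283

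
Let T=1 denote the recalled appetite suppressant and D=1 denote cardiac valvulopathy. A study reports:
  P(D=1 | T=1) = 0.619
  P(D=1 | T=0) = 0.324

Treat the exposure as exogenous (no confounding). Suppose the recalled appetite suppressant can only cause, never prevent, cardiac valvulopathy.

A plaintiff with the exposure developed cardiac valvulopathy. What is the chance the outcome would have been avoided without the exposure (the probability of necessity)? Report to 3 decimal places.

Let p₁ = 0.619, p₀ = 0.324.
Under exogeneity and monotonicity, PN = (p₁ − p₀) / p₁.
PN = (0.619 − 0.324) / 0.619 = 0.295 / 0.619 ≈ 0.4766

PN ≈ 0.477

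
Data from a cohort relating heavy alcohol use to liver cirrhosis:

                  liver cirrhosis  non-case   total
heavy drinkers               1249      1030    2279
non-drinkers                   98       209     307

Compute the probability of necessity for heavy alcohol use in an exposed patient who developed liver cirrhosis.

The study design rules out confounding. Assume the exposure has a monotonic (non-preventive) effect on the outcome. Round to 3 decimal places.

PN ≈ 0.418

p₁ = P(outcome | exposed) = 1249/2279 = 0.54805
p₀ = P(outcome | unexposed) = 98/307 = 0.31922
Under exogeneity and monotonicity, PN = (p₁ − p₀)/p₁.
PN = (0.54805 − 0.31922) / 0.54805 ≈ 0.4175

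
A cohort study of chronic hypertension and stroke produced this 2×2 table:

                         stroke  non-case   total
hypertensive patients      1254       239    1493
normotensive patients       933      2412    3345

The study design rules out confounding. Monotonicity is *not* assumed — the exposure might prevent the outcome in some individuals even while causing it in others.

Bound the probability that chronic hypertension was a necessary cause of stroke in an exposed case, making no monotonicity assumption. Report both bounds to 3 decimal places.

p₁ = P(outcome | exposed) = 1254/1493 = 0.83992
p₀ = P(outcome | unexposed) = 933/3345 = 0.27892
Under exogeneity alone the bounds on PN are max{0,(p₁−p₀)/p₁} ≤ PN ≤ min{1,(1−p₀)/p₁}.
  lower = (p₁ − p₀)/p₁ = 0.561 / 0.83992 ≈ 0.6679
  upper = min{1, (1 − p₀)/p₁} = 0.72108 / 0.83992 ≈ 0.8585

0.668 ≤ PN ≤ 0.859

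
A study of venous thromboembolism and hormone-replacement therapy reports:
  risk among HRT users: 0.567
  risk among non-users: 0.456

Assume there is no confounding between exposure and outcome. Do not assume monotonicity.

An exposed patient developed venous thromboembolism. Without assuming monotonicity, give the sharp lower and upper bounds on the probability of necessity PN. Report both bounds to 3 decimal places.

0.196 ≤ PN ≤ 0.959

Let p₁ = 0.567, p₀ = 0.456.
Under exogeneity alone the bounds on PN are max{0,(p₁−p₀)/p₁} ≤ PN ≤ min{1,(1−p₀)/p₁}.
  lower = (p₁ − p₀)/p₁ = 0.111 / 0.567 ≈ 0.1958
  upper = min{1, (1 − p₀)/p₁} = 0.544 / 0.567 ≈ 0.9594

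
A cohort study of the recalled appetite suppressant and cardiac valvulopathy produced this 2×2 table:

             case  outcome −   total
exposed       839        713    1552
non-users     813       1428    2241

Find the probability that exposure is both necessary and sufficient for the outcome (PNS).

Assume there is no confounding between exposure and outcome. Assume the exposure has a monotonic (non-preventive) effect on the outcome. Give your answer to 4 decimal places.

p₁ = P(outcome | exposed) = 839/1552 = 0.54059
p₀ = P(outcome | unexposed) = 813/2241 = 0.36278
Under exogeneity and monotonicity, PNS = p₁ − p₀.
PNS = 0.54059 − 0.36278 = 0.17781

PNS ≈ 0.1778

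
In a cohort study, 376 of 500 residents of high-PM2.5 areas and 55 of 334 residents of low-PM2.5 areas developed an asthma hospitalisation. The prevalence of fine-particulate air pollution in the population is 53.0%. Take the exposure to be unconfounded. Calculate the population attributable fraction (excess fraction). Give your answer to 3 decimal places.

p₁ = P(outcome | exposed) = 376/500 = 0.752
p₀ = P(outcome | unexposed) = 55/334 = 0.16467
Overall risk P(Y=1) = π·p₁ + (1−π)·p₀ = 0.53×0.752 + 0.47×0.16467 = 0.47596.
Under exogeneity, PAF = [P(Y=1) − p₀] / P(Y=1).
PAF = (0.47596 − 0.16467) / 0.47596 ≈ 0.6540

PAF ≈ 0.654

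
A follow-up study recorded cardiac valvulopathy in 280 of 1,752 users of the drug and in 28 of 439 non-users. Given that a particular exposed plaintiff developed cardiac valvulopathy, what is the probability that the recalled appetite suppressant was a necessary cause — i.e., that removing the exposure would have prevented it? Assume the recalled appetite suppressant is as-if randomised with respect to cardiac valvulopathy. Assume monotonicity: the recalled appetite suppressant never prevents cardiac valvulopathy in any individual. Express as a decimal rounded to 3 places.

PN ≈ 0.601

p₁ = P(outcome | exposed) = 280/1752 = 0.15982
p₀ = P(outcome | unexposed) = 28/439 = 0.063781
Under exogeneity and monotonicity, PN = (p₁ − p₀) / p₁.
PN = (0.15982 − 0.063781) / 0.15982 = 0.096036 / 0.15982 ≈ 0.6009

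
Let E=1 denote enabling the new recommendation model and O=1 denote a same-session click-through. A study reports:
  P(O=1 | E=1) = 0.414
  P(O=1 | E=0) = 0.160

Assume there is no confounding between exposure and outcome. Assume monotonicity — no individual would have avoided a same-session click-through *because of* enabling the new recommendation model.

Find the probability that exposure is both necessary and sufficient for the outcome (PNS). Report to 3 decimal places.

PNS ≈ 0.254

Let p₁ = 0.414, p₀ = 0.16.
Under exogeneity and monotonicity, PNS = p₁ − p₀.
PNS = 0.414 − 0.16 = 0.254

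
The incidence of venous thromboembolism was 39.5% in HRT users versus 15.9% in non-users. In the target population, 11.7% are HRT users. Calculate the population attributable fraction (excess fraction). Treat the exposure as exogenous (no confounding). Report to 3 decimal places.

PAF ≈ 0.148

p₁ = 0.395, p₀ = 0.159.
Overall risk P(Y=1) = π·p₁ + (1−π)·p₀ = 0.117×0.395 + 0.883×0.159 = 0.18661.
Under exogeneity, PAF = [P(Y=1) − p₀] / P(Y=1).
PAF = (0.18661 − 0.159) / 0.18661 ≈ 0.1480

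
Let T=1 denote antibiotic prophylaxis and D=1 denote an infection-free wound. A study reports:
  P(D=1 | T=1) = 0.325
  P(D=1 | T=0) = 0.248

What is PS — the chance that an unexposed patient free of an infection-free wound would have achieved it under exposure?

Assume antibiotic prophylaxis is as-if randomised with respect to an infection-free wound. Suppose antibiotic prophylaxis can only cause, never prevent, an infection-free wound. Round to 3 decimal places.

Let p₁ = 0.325, p₀ = 0.248.
Under exogeneity and monotonicity, PS = (p₁ − p₀) / (1 − p₀).
PS = (0.325 − 0.248) / (1 − 0.248) = 0.077 / 0.752 ≈ 0.1024

PS ≈ 0.102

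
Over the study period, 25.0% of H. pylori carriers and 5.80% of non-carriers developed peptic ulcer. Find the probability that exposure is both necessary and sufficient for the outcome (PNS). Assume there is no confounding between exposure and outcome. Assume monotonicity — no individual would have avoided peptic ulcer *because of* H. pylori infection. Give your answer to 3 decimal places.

PNS ≈ 0.192

p₁ = 0.25, p₀ = 0.058.
Under exogeneity and monotonicity, PNS = p₁ − p₀.
PNS = 0.25 − 0.058 = 0.192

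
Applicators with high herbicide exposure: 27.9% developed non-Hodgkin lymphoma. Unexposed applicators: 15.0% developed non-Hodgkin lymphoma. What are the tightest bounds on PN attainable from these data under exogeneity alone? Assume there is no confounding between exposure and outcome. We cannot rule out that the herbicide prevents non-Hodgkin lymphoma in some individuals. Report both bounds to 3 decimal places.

p₁ = 0.279, p₀ = 0.15.
Under exogeneity alone the bounds on PN are max{0,(p₁−p₀)/p₁} ≤ PN ≤ min{1,(1−p₀)/p₁}.
  lower = (p₁ − p₀)/p₁ = 0.129 / 0.279 ≈ 0.4624
  upper = min{1, (1 − p₀)/p₁} = 0.85 / 0.279 ≈ 3.0466 → capped at 1

0.462 ≤ PN ≤ 1.000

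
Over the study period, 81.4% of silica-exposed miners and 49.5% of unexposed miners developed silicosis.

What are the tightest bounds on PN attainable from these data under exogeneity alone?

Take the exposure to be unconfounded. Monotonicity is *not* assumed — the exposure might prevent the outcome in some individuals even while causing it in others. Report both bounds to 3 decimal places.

p₁ = 0.814, p₀ = 0.495.
Under exogeneity alone the bounds on PN are max{0,(p₁−p₀)/p₁} ≤ PN ≤ min{1,(1−p₀)/p₁}.
  lower = (p₁ − p₀)/p₁ = 0.319 / 0.814 ≈ 0.3919
  upper = min{1, (1 − p₀)/p₁} = 0.505 / 0.814 ≈ 0.6204

0.392 ≤ PN ≤ 0.620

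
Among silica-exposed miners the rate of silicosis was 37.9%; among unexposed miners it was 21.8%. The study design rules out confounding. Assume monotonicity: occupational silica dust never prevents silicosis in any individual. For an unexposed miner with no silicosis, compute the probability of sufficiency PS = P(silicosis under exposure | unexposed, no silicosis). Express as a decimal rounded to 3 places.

PS ≈ 0.206

p₁ = 0.379, p₀ = 0.218.
Under exogeneity and monotonicity, PS = (p₁ − p₀) / (1 − p₀).
PS = (0.379 − 0.218) / (1 − 0.218) = 0.161 / 0.782 ≈ 0.2059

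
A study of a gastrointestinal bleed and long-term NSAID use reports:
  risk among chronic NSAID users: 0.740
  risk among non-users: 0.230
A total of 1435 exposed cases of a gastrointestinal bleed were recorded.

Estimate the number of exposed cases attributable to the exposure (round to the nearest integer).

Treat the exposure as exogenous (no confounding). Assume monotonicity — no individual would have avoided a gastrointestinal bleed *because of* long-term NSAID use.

about 989 cases

Let p₁ = 0.74, p₀ = 0.23.
PN = (p₁ − p₀)/p₁ = (0.74 − 0.23) / 0.74 ≈ 0.68919.
Attributable cases ≈ PN × (exposed cases) = 0.68919 × 1435 ≈ 988.99.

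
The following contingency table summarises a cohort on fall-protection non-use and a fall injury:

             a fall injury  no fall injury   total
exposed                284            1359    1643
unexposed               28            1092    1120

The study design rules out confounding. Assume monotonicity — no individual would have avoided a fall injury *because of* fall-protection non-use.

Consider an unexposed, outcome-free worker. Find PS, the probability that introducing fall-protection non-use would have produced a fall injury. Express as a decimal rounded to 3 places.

p₁ = P(outcome | exposed) = 284/1643 = 0.17285
p₀ = P(outcome | unexposed) = 28/1120 = 0.025
Under exogeneity and monotonicity, PS = (p₁ − p₀) / (1 − p₀).
PS = (0.17285 − 0.025) / (1 − 0.025) = 0.14785 / 0.975 ≈ 0.1516

PS ≈ 0.152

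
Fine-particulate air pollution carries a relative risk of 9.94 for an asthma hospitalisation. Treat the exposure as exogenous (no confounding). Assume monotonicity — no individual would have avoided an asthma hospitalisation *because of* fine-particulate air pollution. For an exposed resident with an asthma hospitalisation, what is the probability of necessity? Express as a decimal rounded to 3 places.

PN ≈ 0.899

Under exogeneity and monotonicity, PN = (RR − 1) / RR = 1 − 1/RR.
PN = (9.94 − 1) / 9.94 = 8.94 / 9.94 ≈ 0.8994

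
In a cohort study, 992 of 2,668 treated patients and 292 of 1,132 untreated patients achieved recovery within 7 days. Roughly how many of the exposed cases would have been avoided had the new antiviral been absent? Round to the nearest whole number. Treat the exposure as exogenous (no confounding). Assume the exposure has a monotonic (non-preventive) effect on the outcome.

p₁ = P(outcome | exposed) = 992/2668 = 0.37181
p₀ = P(outcome | unexposed) = 292/1132 = 0.25795
PN = (p₁ − p₀)/p₁ = (0.37181 − 0.25795) / 0.37181 ≈ 0.30624.
Attributable cases ≈ PN × (exposed cases) = 0.30624 × 992 ≈ 303.79.

about 304 cases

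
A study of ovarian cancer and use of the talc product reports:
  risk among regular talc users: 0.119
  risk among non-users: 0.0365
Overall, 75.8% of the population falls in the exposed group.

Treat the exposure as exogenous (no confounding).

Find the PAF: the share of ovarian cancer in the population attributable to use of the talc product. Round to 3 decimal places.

Let p₁ = 0.119, p₀ = 0.0365.
Overall risk P(Y=1) = π·p₁ + (1−π)·p₀ = 0.758×0.119 + 0.242×0.0365 = 0.099035.
Under exogeneity, PAF = [P(Y=1) − p₀] / P(Y=1).
PAF = (0.099035 − 0.0365) / 0.099035 ≈ 0.6314

PAF ≈ 0.631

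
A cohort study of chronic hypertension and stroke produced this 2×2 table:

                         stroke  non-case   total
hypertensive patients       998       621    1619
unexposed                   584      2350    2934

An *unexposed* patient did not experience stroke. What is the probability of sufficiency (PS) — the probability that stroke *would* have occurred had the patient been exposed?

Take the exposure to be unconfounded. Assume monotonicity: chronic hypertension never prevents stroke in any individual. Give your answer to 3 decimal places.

PS ≈ 0.521

p₁ = P(outcome | exposed) = 998/1619 = 0.61643
p₀ = P(outcome | unexposed) = 584/2934 = 0.19905
Under exogeneity and monotonicity, PS = (p₁ − p₀)/(1 − p₀).
PS = (0.61643 − 0.19905) / 0.80095 ≈ 0.5211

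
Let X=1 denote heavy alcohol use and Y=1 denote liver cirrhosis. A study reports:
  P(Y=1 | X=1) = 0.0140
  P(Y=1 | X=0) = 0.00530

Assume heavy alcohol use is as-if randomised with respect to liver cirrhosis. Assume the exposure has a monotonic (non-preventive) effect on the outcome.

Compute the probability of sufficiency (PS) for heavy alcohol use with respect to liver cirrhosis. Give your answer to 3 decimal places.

Let p₁ = 0.014, p₀ = 0.0053.
Under exogeneity and monotonicity, PS = (p₁ − p₀) / (1 − p₀).
PS = (0.014 − 0.0053) / (1 − 0.0053) = 0.0087 / 0.9947 ≈ 0.0087

PS ≈ 0.009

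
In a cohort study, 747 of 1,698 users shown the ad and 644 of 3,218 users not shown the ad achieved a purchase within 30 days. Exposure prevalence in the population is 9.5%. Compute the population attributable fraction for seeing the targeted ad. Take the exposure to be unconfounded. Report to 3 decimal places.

PAF ≈ 0.102

p₁ = P(outcome | exposed) = 747/1698 = 0.43993
p₀ = P(outcome | unexposed) = 644/3218 = 0.20012
Overall risk P(Y=1) = π·p₁ + (1−π)·p₀ = 0.095×0.43993 + 0.905×0.20012 = 0.22291.
Under exogeneity, PAF = [P(Y=1) − p₀] / P(Y=1).
PAF = (0.22291 − 0.20012) / 0.22291 ≈ 0.1022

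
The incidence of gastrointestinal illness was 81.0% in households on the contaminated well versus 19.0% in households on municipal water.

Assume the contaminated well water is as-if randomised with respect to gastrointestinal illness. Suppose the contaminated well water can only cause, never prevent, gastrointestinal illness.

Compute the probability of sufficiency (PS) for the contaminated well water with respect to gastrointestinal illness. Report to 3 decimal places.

p₁ = 0.81, p₀ = 0.19.
Under exogeneity and monotonicity, PS = (p₁ − p₀) / (1 − p₀).
PS = (0.81 − 0.19) / (1 − 0.19) = 0.62 / 0.81 ≈ 0.7654

PS ≈ 0.765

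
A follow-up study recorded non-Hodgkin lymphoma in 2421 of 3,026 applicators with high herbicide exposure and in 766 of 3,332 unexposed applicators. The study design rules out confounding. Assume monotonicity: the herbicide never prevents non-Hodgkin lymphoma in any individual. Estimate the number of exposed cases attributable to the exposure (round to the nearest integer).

about 1725 cases

p₁ = P(outcome | exposed) = 2421/3026 = 0.80007
p₀ = P(outcome | unexposed) = 766/3332 = 0.22989
PN = (p₁ − p₀)/p₁ = (0.80007 − 0.22989) / 0.80007 ≈ 0.71266.
Attributable cases ≈ PN × (exposed cases) = 0.71266 × 2421 ≈ 1725.35.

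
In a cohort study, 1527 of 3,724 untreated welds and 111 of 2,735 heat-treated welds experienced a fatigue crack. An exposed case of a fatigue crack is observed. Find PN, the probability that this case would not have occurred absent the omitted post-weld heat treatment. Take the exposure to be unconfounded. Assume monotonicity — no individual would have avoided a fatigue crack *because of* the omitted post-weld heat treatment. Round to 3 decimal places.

PN ≈ 0.901

p₁ = P(outcome | exposed) = 1527/3724 = 0.41004
p₀ = P(outcome | unexposed) = 111/2735 = 0.040585
Under exogeneity and monotonicity, PN = (p₁ − p₀) / p₁.
PN = (0.41004 − 0.040585) / 0.41004 = 0.36946 / 0.41004 ≈ 0.9010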